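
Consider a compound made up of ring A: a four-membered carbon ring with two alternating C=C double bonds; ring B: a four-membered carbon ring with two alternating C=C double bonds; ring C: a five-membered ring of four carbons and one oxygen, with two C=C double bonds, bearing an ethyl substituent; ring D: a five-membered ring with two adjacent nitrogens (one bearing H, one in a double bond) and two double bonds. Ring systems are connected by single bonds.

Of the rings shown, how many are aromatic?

2

Ring A has only sp² ring atoms; a planar conformation would have a fully conjugated π system of 4 electrons. But 4 = 4(1), which is 4n not 4n+2, so ring A is not aromatic (cyclobutadiene) — cyclobutadiene is antiaromatic and distorts to a rectangle.
Ring B has only sp² ring atoms; a planar conformation would have a fully conjugated π system of 4 electrons. But 4 = 4(1), which is 4n not 4n+2, so ring B is not aromatic (cyclobutadiene) — cyclobutadiene is antiaromatic and distorts to a rectangle.
Ring C is planar and fully conjugated; 2 ring double bonds (4 π electrons) plus a heteroatom lone pair (2) give 6 π electrons. That satisfies 4n+2 with n=1, so ring C is aromatic (furan).
Ring D is fully conjugated (every ring atom contributes a p orbital); 2 ring double bonds (4 π electrons) plus a heteroatom lone pair (2) give 6 π electrons. 6 = 4(1)+2, so ring D is aromatic (pyrazole).
Aromatic: C, D. Total: 2.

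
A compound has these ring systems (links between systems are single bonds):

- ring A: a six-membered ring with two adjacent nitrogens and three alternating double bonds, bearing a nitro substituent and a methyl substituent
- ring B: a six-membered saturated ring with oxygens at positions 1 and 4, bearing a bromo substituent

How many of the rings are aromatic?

Ring A is planar and fully conjugated; 3 ring double bonds give 6 π electrons. Since 6 = 4n+2 (n=1), ring A is aromatic (pyridazine).
Ring B has only sp³ atoms, so it is not fully conjugated — not aromatic (1,4-dioxane).
Aromatic: A. Total: 1.

1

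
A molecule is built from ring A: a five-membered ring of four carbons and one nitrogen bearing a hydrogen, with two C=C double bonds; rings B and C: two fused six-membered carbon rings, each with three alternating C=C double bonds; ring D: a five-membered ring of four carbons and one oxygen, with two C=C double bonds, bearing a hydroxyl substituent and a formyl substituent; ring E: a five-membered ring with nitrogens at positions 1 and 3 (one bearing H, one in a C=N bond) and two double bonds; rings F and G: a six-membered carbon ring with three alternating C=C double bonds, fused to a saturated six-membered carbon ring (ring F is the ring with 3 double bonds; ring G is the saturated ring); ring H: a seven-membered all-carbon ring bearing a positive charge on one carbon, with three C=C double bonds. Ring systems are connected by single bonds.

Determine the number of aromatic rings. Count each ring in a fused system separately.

Ring A has a continuous p-orbital overlap around the ring; 2 ring double bonds (4 π electrons) plus a heteroatom lone pair (2) give 6 π electrons. Since 6 = 4n+2 (n=1), ring A is aromatic (pyrrole).
Rings B and C form a fused bicyclic system with 10 sp² atoms and 10 π electrons from ring double bonds. 10 = 4(2)+2, so the system is aromatic and both rings count as aromatic (naphthalene).
Ring D is fully conjugated (every ring atom contributes a p orbital); 2 ring double bonds (4 π electrons) plus a heteroatom lone pair (2) give 6 π electrons. 6 = 4(1)+2, so ring D is aromatic (furan).
Ring E has a continuous p-orbital overlap around the ring; 2 ring double bonds (4 π electrons) plus a heteroatom lone pair (2) give 6 π electrons. 6 = 4(1)+2, so ring E is aromatic (imidazole).
Ring F is planar and fully conjugated; 3 ring double bonds give 6 π electrons. That satisfies 4n+2 with n=1, so ring F is aromatic (benzene ring).
Ring G has four sp³ carbons, so it is not fully conjugated — not aromatic (cyclohexane ring).
Ring H is planar and fully conjugated; 3 ring double bonds (6 π electrons) plus the carbocation's empty p orbital (0, but keeps the ring conjugated) give 6 π electrons. 6 = 4(1)+2, so ring H is aromatic (tropylium cation).
Aromatic: A, B, C, D, E, F, H. Total: 7.

7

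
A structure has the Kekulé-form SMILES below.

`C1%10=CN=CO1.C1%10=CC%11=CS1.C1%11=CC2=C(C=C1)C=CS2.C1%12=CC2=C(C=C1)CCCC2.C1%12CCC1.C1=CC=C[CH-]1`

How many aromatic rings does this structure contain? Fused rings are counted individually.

The SMILES encodes a five-membered ring with an oxygen at position 1 and a nitrogen at position 3 (in a C=N bond), with two double bonds; a five-membered ring of four carbons and one sulfur, with two C=C double bonds; a six-membered carbon ring with three alternating C=C double bonds, fused to a five-membered ring containing one sulfur and two C=C double bonds; a six-membered carbon ring with three alternating C=C double bonds, fused to a saturated six-membered carbon ring; a four-membered saturated carbon ring; a five-membered all-carbon ring bearing a negative charge on one carbon, with two C=C double bonds.
The 5-membered ring with one oxygen and one =N– has a continuous p-orbital overlap around the ring; 2 ring double bonds (4 π electrons) plus a heteroatom lone pair (2) give 6 π electrons. Since 6 = 4n+2 (n=1), it is aromatic (oxazole).
The 5-membered ring with one sulfur is fully conjugated (every ring atom contributes a p orbital); 2 ring double bonds (4 π electrons) plus a heteroatom lone pair (2) give 6 π electrons. That satisfies 4n+2 with n=1, so it is aromatic (thiophene).
The fused 6/5-membered bicyclic (with one sulfur) is a single π system with 9 sp² atoms and 10 π electrons from ring double bonds plus a heteroatom lone pair. 10 = 4(2)+2, so the system is aromatic and both rings count as aromatic (benzothiophene).
The 6-membered ring has a continuous p-orbital overlap around the ring; 3 ring double bonds give 6 π electrons. 6 = 4(1)+2, so it is aromatic (benzene ring).
The second 6-membered ring has four sp³ carbons, so it is not fully conjugated — not aromatic (cyclohexane ring).
The 4-membered ring has only sp³ atoms, so it is not fully conjugated — not aromatic (cyclobutane).
The 5-membered ring is fully conjugated (every ring atom contributes a p orbital); 2 ring double bonds (4 π electrons) plus the carbanion lone pair (2) give 6 π electrons. That satisfies 4n+2 with n=1, so it is aromatic (cyclopentadienyl anion).
6 of the 8 rings are aromatic. Total: 6.

6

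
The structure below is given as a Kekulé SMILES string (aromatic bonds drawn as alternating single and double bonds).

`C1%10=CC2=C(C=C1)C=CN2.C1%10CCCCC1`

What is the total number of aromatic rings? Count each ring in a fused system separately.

The SMILES encodes a six-membered carbon ring with three alternating C=C double bonds, fused to a five-membered ring containing one N–H nitrogen and two C=C double bonds; a six-membered saturated carbon ring.
The fused 6/5-membered bicyclic (with one N–H) is a single π system with 9 sp² atoms and 10 π electrons from ring double bonds plus a heteroatom lone pair. 10 = 4(2)+2, so the system is aromatic and both rings count as aromatic (indole).
The 6-membered ring has only sp³ atoms, so it is not fully conjugated — not aromatic (cyclohexane).
2 of the 3 rings are aromatic. Total: 2.

2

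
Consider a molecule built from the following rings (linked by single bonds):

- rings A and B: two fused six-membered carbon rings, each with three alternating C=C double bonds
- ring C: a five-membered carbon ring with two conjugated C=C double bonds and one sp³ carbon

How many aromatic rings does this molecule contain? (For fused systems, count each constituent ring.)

2

Rings A and B form a fused bicyclic system with 10 sp² atoms and 10 π electrons from ring double bonds. 10 = 4(2)+2, so the system is aromatic and both rings count as aromatic (naphthalene).
Ring C has one sp³ carbon, so it is not fully conjugated — not aromatic (cyclopentadiene).
Aromatic: A, B. Total: 2.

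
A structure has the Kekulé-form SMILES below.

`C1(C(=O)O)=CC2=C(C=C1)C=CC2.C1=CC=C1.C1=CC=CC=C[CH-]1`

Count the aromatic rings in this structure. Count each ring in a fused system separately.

1

The SMILES encodes a six-membered carbon ring with three alternating C=C double bonds, fused to a five-membered carbon ring containing one C=C double bond and one sp³ carbon; a four-membered carbon ring with two alternating C=C double bonds; a seven-membered all-carbon ring bearing a negative charge on one carbon, with three C=C double bonds.
The 6-membered ring has a continuous p-orbital overlap around the ring; 3 ring double bonds give 6 π electrons. Since 6 = 4n+2 (n=1), it is aromatic (benzene ring).
The 5-membered ring has one sp³ carbon, so it is not fully conjugated — not aromatic (cyclopentene ring).
The 4-membered ring has only sp² ring atoms; a planar conformation would have a fully conjugated π system of 4 electrons. But 4 = 4(1), which is 4n not 4n+2, so it is not aromatic (cyclobutadiene) — cyclobutadiene is antiaromatic and distorts to a rectangle.
The 7-membered ring has only sp² ring atoms; a planar conformation would have a fully conjugated π system of 8 electrons. But 8 = 4(2), which is 4n not 4n+2, so it is not aromatic (cycloheptatrienyl anion).
1 of the 4 rings is aromatic. Total: 1.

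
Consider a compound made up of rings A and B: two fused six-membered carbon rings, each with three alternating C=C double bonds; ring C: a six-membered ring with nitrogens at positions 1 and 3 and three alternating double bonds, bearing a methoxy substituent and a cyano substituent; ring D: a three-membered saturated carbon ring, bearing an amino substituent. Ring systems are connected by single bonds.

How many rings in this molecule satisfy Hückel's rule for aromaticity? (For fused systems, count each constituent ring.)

3

Rings A and B form a fused bicyclic system with 10 sp² atoms and 10 π electrons from ring double bonds. 10 = 4(2)+2, so the system is aromatic and both rings count as aromatic (naphthalene).
Ring C is fully conjugated (every ring atom contributes a p orbital); 3 ring double bonds give 6 π electrons. That satisfies 4n+2 with n=1, so ring C is aromatic (pyrimidine).
Ring D has only sp³ atoms, so it is not fully conjugated — not aromatic (cyclopropane).
Aromatic: A, B, C. Total: 3.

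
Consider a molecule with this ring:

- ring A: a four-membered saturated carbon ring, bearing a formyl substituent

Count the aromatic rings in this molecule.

0

Ring A has only sp³ atoms, so it is not fully conjugated — not aromatic (cyclobutane).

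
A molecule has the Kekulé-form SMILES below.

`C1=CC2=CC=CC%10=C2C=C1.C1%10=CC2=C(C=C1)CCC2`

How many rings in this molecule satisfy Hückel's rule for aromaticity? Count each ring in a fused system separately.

3

The SMILES encodes two fused six-membered carbon rings, each with three alternating C=C double bonds; a six-membered carbon ring with three alternating C=C double bonds, fused to a saturated five-membered carbon ring.
The fused 6/6-membered bicyclic is a single π system with 10 sp² atoms and 10 π electrons from ring double bonds. 10 = 4(2)+2, so the system is aromatic and both rings count as aromatic (naphthalene).
The 6-membered ring is planar and fully conjugated; 3 ring double bonds give 6 π electrons. That satisfies 4n+2 with n=1, so it is aromatic (benzene ring).
The 5-membered ring has three sp³ carbons, so it is not fully conjugated — not aromatic (cyclopentane ring).
3 of the 4 rings are aromatic. Total: 3.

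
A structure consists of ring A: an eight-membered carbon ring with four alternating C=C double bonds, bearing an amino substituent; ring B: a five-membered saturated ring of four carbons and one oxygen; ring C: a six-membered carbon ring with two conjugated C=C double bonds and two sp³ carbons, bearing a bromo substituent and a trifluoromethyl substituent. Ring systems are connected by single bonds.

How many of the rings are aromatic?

0

Ring A has only sp² ring atoms; a planar conformation would have a fully conjugated π system of 8 electrons. But 8 = 4(2), which is 4n not 4n+2, so ring A is not aromatic (cyclooctatetraene) — cyclooctatetraene distorts into a non-planar tub to avoid antiaromaticity.
Ring B has only sp³ atoms, so it is not fully conjugated — not aromatic (tetrahydrofuran).
Ring C has two sp³ carbons, so it is not fully conjugated — not aromatic (1,3-cyclohexadiene).
No ring is aromatic. Total: 0.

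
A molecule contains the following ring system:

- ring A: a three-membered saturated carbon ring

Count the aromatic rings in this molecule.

0

Ring A has only sp³ atoms, so it is not fully conjugated — not aromatic (cyclopropane).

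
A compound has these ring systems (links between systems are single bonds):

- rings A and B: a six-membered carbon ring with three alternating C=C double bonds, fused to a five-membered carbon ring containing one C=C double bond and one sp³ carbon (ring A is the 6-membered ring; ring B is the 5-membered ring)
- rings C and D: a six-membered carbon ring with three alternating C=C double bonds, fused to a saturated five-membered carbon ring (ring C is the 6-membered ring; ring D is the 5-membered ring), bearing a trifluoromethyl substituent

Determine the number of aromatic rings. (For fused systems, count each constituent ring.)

Ring A has a continuous p-orbital overlap around the ring; 3 ring double bonds give 6 π electrons. That satisfies 4n+2 with n=1, so ring A is aromatic (benzene ring).
Ring B has one sp³ carbon, so it is not fully conjugated — not aromatic (cyclopentene ring).
Ring C is fully conjugated (every ring atom contributes a p orbital); 3 ring double bonds give 6 π electrons. Since 6 = 4n+2 (n=1), ring C is aromatic (benzene ring).
Ring D has three sp³ carbons, so it is not fully conjugated — not aromatic (cyclopentane ring).
Aromatic: A, C. Total: 2.

2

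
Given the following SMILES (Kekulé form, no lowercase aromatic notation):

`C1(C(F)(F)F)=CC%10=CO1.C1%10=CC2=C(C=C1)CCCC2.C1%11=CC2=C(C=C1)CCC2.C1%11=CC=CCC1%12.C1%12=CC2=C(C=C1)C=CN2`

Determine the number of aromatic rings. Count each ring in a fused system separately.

5

The SMILES encodes a five-membered ring of four carbons and one oxygen, with two C=C double bonds; a six-membered carbon ring with three alternating C=C double bonds, fused to a saturated six-membered carbon ring; a six-membered carbon ring with three alternating C=C double bonds, fused to a saturated five-membered carbon ring; a six-membered carbon ring with two conjugated C=C double bonds and two sp³ carbons; a six-membered carbon ring with three alternating C=C double bonds, fused to a five-membered ring containing one N–H nitrogen and two C=C double bonds.
The 5-membered ring with one oxygen has a continuous p-orbital overlap around the ring; 2 ring double bonds (4 π electrons) plus a heteroatom lone pair (2) give 6 π electrons. 6 = 4(1)+2, so it is aromatic (furan).
The 6-membered ring is fully conjugated (every ring atom contributes a p orbital); 3 ring double bonds give 6 π electrons. Since 6 = 4n+2 (n=1), it is aromatic (benzene ring).
The second 6-membered ring has four sp³ carbons, so it is not fully conjugated — not aromatic (cyclohexane ring).
The third 6-membered ring has a continuous p-orbital overlap around the ring; 3 ring double bonds give 6 π electrons. That satisfies 4n+2 with n=1, so it is aromatic (benzene ring).
The 5-membered ring has three sp³ carbons, so it is not fully conjugated — not aromatic (cyclopentane ring).
The fourth 6-membered ring has two sp³ carbons, so it is not fully conjugated — not aromatic (1,3-cyclohexadiene).
The fused 6/5-membered bicyclic (with one N–H) is a single π system with 9 sp² atoms and 10 π electrons from ring double bonds plus a heteroatom lone pair. 10 = 4(2)+2, so the system is aromatic and both rings count as aromatic (indole).
5 of the 8 rings are aromatic. Total: 5.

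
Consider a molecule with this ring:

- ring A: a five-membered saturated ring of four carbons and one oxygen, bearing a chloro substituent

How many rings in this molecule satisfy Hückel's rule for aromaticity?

0

Ring A has only sp³ atoms, so it is not fully conjugated — not aromatic (tetrahydrofuran).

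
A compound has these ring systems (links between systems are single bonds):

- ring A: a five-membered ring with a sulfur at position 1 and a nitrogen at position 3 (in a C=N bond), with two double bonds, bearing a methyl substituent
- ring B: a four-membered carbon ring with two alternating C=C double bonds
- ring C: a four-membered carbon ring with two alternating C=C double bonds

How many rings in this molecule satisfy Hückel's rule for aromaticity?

Ring A is fully conjugated (every ring atom contributes a p orbital); 2 ring double bonds (4 π electrons) plus a heteroatom lone pair (2) give 6 π electrons. 6 = 4(1)+2, so ring A is aromatic (thiazole).
Ring B has only sp² ring atoms; a planar conformation would have a fully conjugated π system of 4 electrons. But 4 = 4(1), which is 4n not 4n+2, so ring B is not aromatic (cyclobutadiene) — cyclobutadiene is antiaromatic and distorts to a rectangle.
Ring C has only sp² ring atoms; a planar conformation would have a fully conjugated π system of 4 electrons. But 4 = 4(1), which is 4n not 4n+2, so ring C is not aromatic (cyclobutadiene) — cyclobutadiene is antiaromatic and distorts to a rectangle.
Aromatic: A. Total: 1.

1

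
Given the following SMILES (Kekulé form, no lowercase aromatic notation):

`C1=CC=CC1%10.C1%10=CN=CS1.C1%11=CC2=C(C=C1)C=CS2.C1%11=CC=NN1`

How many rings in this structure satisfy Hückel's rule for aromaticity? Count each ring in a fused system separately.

The SMILES encodes a five-membered carbon ring with two conjugated C=C double bonds and one sp³ carbon; a five-membered ring with a sulfur at position 1 and a nitrogen at position 3 (in a C=N bond), with two double bonds; a six-membered carbon ring with three alternating C=C double bonds, fused to a five-membered ring containing one sulfur and two C=C double bonds; a five-membered ring with two adjacent nitrogens (one bearing H, one in a double bond) and two double bonds.
The 5-membered ring has one sp³ carbon, so it is not fully conjugated — not aromatic (cyclopentadiene).
The 5-membered ring with one sulfur and one =N– has a continuous p-orbital overlap around the ring; 2 ring double bonds (4 π electrons) plus a heteroatom lone pair (2) give 6 π electrons. That satisfies 4n+2 with n=1, so it is aromatic (thiazole).
The fused 6/5-membered bicyclic (with one sulfur) is a single π system with 9 sp² atoms and 10 π electrons from ring double bonds plus a heteroatom lone pair. 10 = 4(2)+2, so the system is aromatic and both rings count as aromatic (benzothiophene).
The 5-membered ring with two adjacent nitrogens (one N–H, one =N–) has a continuous p-orbital overlap around the ring; 2 ring double bonds (4 π electrons) plus a heteroatom lone pair (2) give 6 π electrons. Since 6 = 4n+2 (n=1), it is aromatic (pyrazole).
4 of the 5 rings are aromatic. Total: 4.

4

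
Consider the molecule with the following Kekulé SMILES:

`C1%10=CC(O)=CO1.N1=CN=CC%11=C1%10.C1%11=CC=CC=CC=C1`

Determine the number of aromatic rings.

2

The SMILES encodes a five-membered ring of four carbons and one oxygen, with two C=C double bonds; a six-membered ring with nitrogens at positions 1 and 3 and three alternating double bonds; an eight-membered carbon ring with four alternating C=C double bonds.
The 5-membered ring with one oxygen is fully conjugated (every ring atom contributes a p orbital); 2 ring double bonds (4 π electrons) plus a heteroatom lone pair (2) give 6 π electrons. 6 = 4(1)+2, so it is aromatic (furan).
The 6-membered ring with two nitrogens (1,3) is fully conjugated (every ring atom contributes a p orbital); 3 ring double bonds give 6 π electrons. Since 6 = 4n+2 (n=1), it is aromatic (pyrimidine).
The 8-membered ring has only sp² ring atoms; a planar conformation would have a fully conjugated π system of 8 electrons. But 8 = 4(2), which is 4n not 4n+2, so it is not aromatic (cyclooctatetraene) — cyclooctatetraene distorts into a non-planar tub to avoid antiaromaticity.
2 of the 3 rings are aromatic. Total: 2.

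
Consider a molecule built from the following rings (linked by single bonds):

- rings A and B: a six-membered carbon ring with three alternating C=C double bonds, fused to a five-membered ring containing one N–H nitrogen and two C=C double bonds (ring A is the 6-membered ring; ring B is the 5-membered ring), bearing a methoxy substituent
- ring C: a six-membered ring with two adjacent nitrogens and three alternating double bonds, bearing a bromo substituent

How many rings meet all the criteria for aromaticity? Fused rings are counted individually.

Rings A and B form a fused bicyclic system (with one N–H) with 9 sp² atoms and 10 π electrons from ring double bonds plus a heteroatom lone pair. 10 = 4(2)+2, so the system is aromatic and both rings count as aromatic (indole).
Ring C is fully conjugated (every ring atom contributes a p orbital); 3 ring double bonds give 6 π electrons. That satisfies 4n+2 with n=1, so ring C is aromatic (pyridazine).
Aromatic: A, B, C. Total: 3.

3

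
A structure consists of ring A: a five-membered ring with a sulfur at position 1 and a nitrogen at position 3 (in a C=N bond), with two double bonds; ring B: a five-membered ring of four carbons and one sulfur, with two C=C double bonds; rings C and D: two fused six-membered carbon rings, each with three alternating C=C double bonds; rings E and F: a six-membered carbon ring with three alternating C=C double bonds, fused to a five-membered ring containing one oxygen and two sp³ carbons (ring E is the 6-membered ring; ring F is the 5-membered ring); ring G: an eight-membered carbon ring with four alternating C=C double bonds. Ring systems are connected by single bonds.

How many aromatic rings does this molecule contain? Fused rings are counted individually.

Ring A is fully conjugated (every ring atom contributes a p orbital); 2 ring double bonds (4 π electrons) plus a heteroatom lone pair (2) give 6 π electrons. Since 6 = 4n+2 (n=1), ring A is aromatic (thiazole).
Ring B is fully conjugated (every ring atom contributes a p orbital); 2 ring double bonds (4 π electrons) plus a heteroatom lone pair (2) give 6 π electrons. Since 6 = 4n+2 (n=1), ring B is aromatic (thiophene).
Rings C and D form a fused bicyclic system with 10 sp² atoms and 10 π electrons from ring double bonds. 10 = 4(2)+2, so the system is aromatic and both rings count as aromatic (naphthalene).
Ring E has a continuous p-orbital overlap around the ring; 3 ring double bonds give 6 π electrons. 6 = 4(1)+2, so ring E is aromatic (benzene ring).
Ring F has two sp³ carbons, so it is not fully conjugated — not aromatic (oxolane ring).
Ring G has only sp² ring atoms; a planar conformation would have a fully conjugated π system of 8 electrons. But 8 = 4(2), which is 4n not 4n+2, so ring G is not aromatic (cyclooctatetraene) — cyclooctatetraene distorts into a non-planar tub to avoid antiaromaticity.
Aromatic: A, B, C, D, E. Total: 5.

5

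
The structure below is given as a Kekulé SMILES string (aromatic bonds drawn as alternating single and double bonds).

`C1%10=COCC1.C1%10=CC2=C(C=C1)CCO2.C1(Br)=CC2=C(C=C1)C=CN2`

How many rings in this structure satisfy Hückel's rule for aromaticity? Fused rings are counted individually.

3

The SMILES encodes a five-membered ring of four carbons and one oxygen, with one C=C double bond and two sp³ carbons; a six-membered carbon ring with three alternating C=C double bonds, fused to a five-membered ring containing one oxygen and two sp³ carbons; a six-membered carbon ring with three alternating C=C double bonds, fused to a five-membered ring containing one N–H nitrogen and two C=C double bonds.
The 5-membered ring with one oxygen has two sp³ carbons, so it is not fully conjugated — not aromatic (2,3-dihydrofuran).
The 6-membered ring is fully conjugated (every ring atom contributes a p orbital); 3 ring double bonds give 6 π electrons. 6 = 4(1)+2, so it is aromatic (benzene ring).
The second 5-membered ring with one oxygen has two sp³ carbons, so it is not fully conjugated — not aromatic (oxolane ring).
The fused 6/5-membered bicyclic (with one N–H) is a single π system with 9 sp² atoms and 10 π electrons from ring double bonds plus a heteroatom lone pair. 10 = 4(2)+2, so the system is aromatic and both rings count as aromatic (indole).
3 of the 5 rings are aromatic. Total: 3.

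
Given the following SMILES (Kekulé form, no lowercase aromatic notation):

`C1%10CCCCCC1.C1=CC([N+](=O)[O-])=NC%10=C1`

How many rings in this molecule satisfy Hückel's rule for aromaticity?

The SMILES encodes a seven-membered saturated carbon ring; a six-membered ring of five carbons and one nitrogen with three alternating double bonds.
The 7-membered ring has only sp³ atoms, so it is not fully conjugated — not aromatic (cycloheptane).
The 6-membered ring with one nitrogen is fully conjugated (every ring atom contributes a p orbital); 3 ring double bonds give 6 π electrons. 6 = 4(1)+2, so it is aromatic (pyridine).
1 of the 2 rings is aromatic. Total: 1.

1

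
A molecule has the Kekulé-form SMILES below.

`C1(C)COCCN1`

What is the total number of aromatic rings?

0

The SMILES encodes a six-membered saturated ring with an oxygen and an N–H nitrogen at positions 1 and 4.
The 6-membered ring with one oxygen and one N–H (1,4) has only sp³ atoms, so it is not fully conjugated — not aromatic (morpholine).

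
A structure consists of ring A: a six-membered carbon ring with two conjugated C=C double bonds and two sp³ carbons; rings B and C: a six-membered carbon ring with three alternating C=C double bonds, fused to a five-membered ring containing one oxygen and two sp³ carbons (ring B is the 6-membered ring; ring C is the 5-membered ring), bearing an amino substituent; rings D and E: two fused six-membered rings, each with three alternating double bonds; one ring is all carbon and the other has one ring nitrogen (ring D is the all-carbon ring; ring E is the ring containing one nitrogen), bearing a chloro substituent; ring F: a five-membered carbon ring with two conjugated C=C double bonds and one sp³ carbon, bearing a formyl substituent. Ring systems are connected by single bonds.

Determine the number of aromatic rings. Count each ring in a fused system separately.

Ring A has two sp³ carbons, so it is not fully conjugated — not aromatic (1,3-cyclohexadiene).
Ring B is planar and fully conjugated; 3 ring double bonds give 6 π electrons. That satisfies 4n+2 with n=1, so ring B is aromatic (benzene ring).
Ring C has two sp³ carbons, so it is not fully conjugated — not aromatic (oxolane ring).
Rings D and E form a fused bicyclic system (with one nitrogen) with 10 sp² atoms and 10 π electrons from ring double bonds. 10 = 4(2)+2, so the system is aromatic and both rings count as aromatic (quinoline).
Ring F has one sp³ carbon, so it is not fully conjugated — not aromatic (cyclopentadiene).
Aromatic: B, D, E. Total: 3.

3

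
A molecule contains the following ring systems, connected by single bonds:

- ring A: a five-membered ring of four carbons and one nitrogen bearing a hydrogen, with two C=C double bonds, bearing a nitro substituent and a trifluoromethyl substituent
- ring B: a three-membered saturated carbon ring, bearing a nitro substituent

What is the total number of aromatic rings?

1

Ring A is planar and fully conjugated; 2 ring double bonds (4 π electrons) plus a heteroatom lone pair (2) give 6 π electrons. 6 = 4(1)+2, so ring A is aromatic (pyrrole).
Ring B has only sp³ atoms, so it is not fully conjugated — not aromatic (cyclopropane).
Aromatic: A. Total: 1.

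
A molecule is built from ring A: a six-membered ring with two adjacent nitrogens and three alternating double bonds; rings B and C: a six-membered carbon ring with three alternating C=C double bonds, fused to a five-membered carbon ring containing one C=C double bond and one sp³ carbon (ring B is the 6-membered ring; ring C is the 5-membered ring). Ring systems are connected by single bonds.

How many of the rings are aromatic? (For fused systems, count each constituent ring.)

Ring A has a continuous p-orbital overlap around the ring; 3 ring double bonds give 6 π electrons. That satisfies 4n+2 with n=1, so ring A is aromatic (pyridazine).
Ring B is fully conjugated (every ring atom contributes a p orbital); 3 ring double bonds give 6 π electrons. Since 6 = 4n+2 (n=1), ring B is aromatic (benzene ring).
Ring C has one sp³ carbon, so it is not fully conjugated — not aromatic (cyclopentene ring).
Aromatic: A, B. Total: 2.

2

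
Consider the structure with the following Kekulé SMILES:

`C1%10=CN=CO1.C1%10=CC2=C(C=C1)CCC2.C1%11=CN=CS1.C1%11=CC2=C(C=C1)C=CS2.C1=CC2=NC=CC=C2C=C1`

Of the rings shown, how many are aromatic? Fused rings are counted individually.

7

The SMILES encodes a five-membered ring with an oxygen at position 1 and a nitrogen at position 3 (in a C=N bond), with two double bonds; a six-membered carbon ring with three alternating C=C double bonds, fused to a saturated five-membered carbon ring; a five-membered ring with a sulfur at position 1 and a nitrogen at position 3 (in a C=N bond), with two double bonds; a six-membered carbon ring with three alternating C=C double bonds, fused to a five-membered ring containing one sulfur and two C=C double bonds; two fused six-membered rings, each with three alternating double bonds; one ring is all carbon and the other has one ring nitrogen.
The 5-membered ring with one oxygen and one =N– is fully conjugated (every ring atom contributes a p orbital); 2 ring double bonds (4 π electrons) plus a heteroatom lone pair (2) give 6 π electrons. That satisfies 4n+2 with n=1, so it is aromatic (oxazole).
The 6-membered ring is planar and fully conjugated; 3 ring double bonds give 6 π electrons. 6 = 4(1)+2, so it is aromatic (benzene ring).
The 5-membered ring has three sp³ carbons, so it is not fully conjugated — not aromatic (cyclopentane ring).
The 5-membered ring with one sulfur and one =N– is planar and fully conjugated; 2 ring double bonds (4 π electrons) plus a heteroatom lone pair (2) give 6 π electrons. Since 6 = 4n+2 (n=1), it is aromatic (thiazole).
The fused 6/5-membered bicyclic (with one sulfur) is a single π system with 9 sp² atoms and 10 π electrons from ring double bonds plus a heteroatom lone pair. 10 = 4(2)+2, so the system is aromatic and both rings count as aromatic (benzothiophene).
The fused 6/6-membered bicyclic (with one nitrogen) is a single π system with 10 sp² atoms and 10 π electrons from ring double bonds. 10 = 4(2)+2, so the system is aromatic and both rings count as aromatic (quinoline).
7 of the 8 rings are aromatic. Total: 7.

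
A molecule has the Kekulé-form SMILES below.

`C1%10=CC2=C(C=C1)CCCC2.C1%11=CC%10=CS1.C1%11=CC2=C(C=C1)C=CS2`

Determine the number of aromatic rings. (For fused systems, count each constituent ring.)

The SMILES encodes a six-membered carbon ring with three alternating C=C double bonds, fused to a saturated six-membered carbon ring; a five-membered ring of four carbons and one sulfur, with two C=C double bonds; a six-membered carbon ring with three alternating C=C double bonds, fused to a five-membered ring containing one sulfur and two C=C double bonds.
The 6-membered ring has a continuous p-orbital overlap around the ring; 3 ring double bonds give 6 π electrons. That satisfies 4n+2 with n=1, so it is aromatic (benzene ring).
The second 6-membered ring has four sp³ carbons, so it is not fully conjugated — not aromatic (cyclohexane ring).
The 5-membered ring with one sulfur has a continuous p-orbital overlap around the ring; 2 ring double bonds (4 π electrons) plus a heteroatom lone pair (2) give 6 π electrons. 6 = 4(1)+2, so it is aromatic (thiophene).
The fused 6/5-membered bicyclic (with one sulfur) is a single π system with 9 sp² atoms and 10 π electrons from ring double bonds plus a heteroatom lone pair. 10 = 4(2)+2, so the system is aromatic and both rings count as aromatic (benzothiophene).
4 of the 5 rings are aromatic. Total: 4.

4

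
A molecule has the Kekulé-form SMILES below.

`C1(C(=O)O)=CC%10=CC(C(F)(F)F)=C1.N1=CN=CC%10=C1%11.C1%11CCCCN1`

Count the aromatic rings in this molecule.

2

The SMILES encodes a six-membered carbon ring with three alternating C=C double bonds; a six-membered ring with nitrogens at positions 1 and 3 and three alternating double bonds; a six-membered saturated ring of five carbons and one N–H nitrogen.
The 6-membered ring is planar and fully conjugated; 3 ring double bonds give 6 π electrons. Since 6 = 4n+2 (n=1), it is aromatic (benzene).
The 6-membered ring with two nitrogens (1,3) is fully conjugated (every ring atom contributes a p orbital); 3 ring double bonds give 6 π electrons. That satisfies 4n+2 with n=1, so it is aromatic (pyrimidine).
The 6-membered ring with one N–H has only sp³ atoms, so it is not fully conjugated — not aromatic (piperidine).
2 of the 3 rings are aromatic. Total: 2.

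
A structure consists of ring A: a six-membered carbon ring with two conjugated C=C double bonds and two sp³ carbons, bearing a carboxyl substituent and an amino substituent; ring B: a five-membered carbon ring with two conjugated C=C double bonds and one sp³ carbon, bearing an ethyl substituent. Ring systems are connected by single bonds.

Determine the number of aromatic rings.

0

Ring A has two sp³ carbons, so it is not fully conjugated — not aromatic (1,3-cyclohexadiene).
Ring B has one sp³ carbon, so it is not fully conjugated — not aromatic (cyclopentadiene).
No ring is aromatic. Total: 0.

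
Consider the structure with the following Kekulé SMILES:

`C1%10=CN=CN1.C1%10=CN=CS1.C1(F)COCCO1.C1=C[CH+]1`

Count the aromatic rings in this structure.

3

The SMILES encodes a five-membered ring with nitrogens at positions 1 and 3 (one bearing H, one in a C=N bond) and two double bonds; a five-membered ring with a sulfur at position 1 and a nitrogen at position 3 (in a C=N bond), with two double bonds; a six-membered saturated ring with oxygens at positions 1 and 4; a three-membered all-carbon ring bearing a positive charge on one carbon, with one C=C double bond.
The 5-membered ring with two nitrogens (one N–H, one =N–) is planar and fully conjugated; 2 ring double bonds (4 π electrons) plus a heteroatom lone pair (2) give 6 π electrons. Since 6 = 4n+2 (n=1), it is aromatic (imidazole).
The 5-membered ring with one sulfur and one =N– is planar and fully conjugated; 2 ring double bonds (4 π electrons) plus a heteroatom lone pair (2) give 6 π electrons. 6 = 4(1)+2, so it is aromatic (thiazole).
The 6-membered ring with two oxygens (1,4) has only sp³ atoms, so it is not fully conjugated — not aromatic (1,4-dioxane).
The 3-membered ring is planar and fully conjugated; 1 ring double bond (2 π electrons) plus the carbocation's empty p orbital (0, but keeps the ring conjugated) give 2 π electrons. Since 2 = 4n+2 (n=0), it is aromatic (cyclopropenyl cation).
3 of the 4 rings are aromatic. Total: 3.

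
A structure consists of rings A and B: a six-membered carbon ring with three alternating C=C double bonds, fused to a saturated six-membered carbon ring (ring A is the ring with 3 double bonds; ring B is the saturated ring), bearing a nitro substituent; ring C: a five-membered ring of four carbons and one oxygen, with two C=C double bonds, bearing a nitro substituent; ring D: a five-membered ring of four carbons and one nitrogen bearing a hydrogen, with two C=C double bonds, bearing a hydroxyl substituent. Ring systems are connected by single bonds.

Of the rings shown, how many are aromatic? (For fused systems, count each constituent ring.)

3

Ring A is planar and fully conjugated; 3 ring double bonds give 6 π electrons. That satisfies 4n+2 with n=1, so ring A is aromatic (benzene ring).
Ring B has four sp³ carbons, so it is not fully conjugated — not aromatic (cyclohexane ring).
Ring C has a continuous p-orbital overlap around the ring; 2 ring double bonds (4 π electrons) plus a heteroatom lone pair (2) give 6 π electrons. Since 6 = 4n+2 (n=1), ring C is aromatic (furan).
Ring D has a continuous p-orbital overlap around the ring; 2 ring double bonds (4 π electrons) plus a heteroatom lone pair (2) give 6 π electrons. Since 6 = 4n+2 (n=1), ring D is aromatic (pyrrole).
Aromatic: A, C, D. Total: 3.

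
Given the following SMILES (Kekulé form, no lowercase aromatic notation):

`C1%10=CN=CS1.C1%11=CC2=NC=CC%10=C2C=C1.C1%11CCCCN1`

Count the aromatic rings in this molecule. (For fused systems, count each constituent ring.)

3

The SMILES encodes a five-membered ring with a sulfur at position 1 and a nitrogen at position 3 (in a C=N bond), with two double bonds; two fused six-membered rings, each with three alternating double bonds; one ring is all carbon and the other has one ring nitrogen; a six-membered saturated ring of five carbons and one N–H nitrogen.
The 5-membered ring with one sulfur and one =N– has a continuous p-orbital overlap around the ring; 2 ring double bonds (4 π electrons) plus a heteroatom lone pair (2) give 6 π electrons. 6 = 4(1)+2, so it is aromatic (thiazole).
The fused 6/6-membered bicyclic (with one nitrogen) is a single π system with 10 sp² atoms and 10 π electrons from ring double bonds. 10 = 4(2)+2, so the system is aromatic and both rings count as aromatic (quinoline).
The 6-membered ring with one N–H has only sp³ atoms, so it is not fully conjugated — not aromatic (piperidine).
3 of the 4 rings are aromatic. Total: 3.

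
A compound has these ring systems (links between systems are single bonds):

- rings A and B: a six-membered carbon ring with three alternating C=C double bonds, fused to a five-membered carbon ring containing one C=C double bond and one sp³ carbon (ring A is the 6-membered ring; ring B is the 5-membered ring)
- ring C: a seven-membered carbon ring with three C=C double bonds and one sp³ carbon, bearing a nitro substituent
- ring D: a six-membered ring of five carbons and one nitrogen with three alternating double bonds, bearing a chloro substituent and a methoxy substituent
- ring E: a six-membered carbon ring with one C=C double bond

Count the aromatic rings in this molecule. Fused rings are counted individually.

2

Ring A is fully conjugated (every ring atom contributes a p orbital); 3 ring double bonds give 6 π electrons. 6 = 4(1)+2, so ring A is aromatic (benzene ring).
Ring B has one sp³ carbon, so it is not fully conjugated — not aromatic (cyclopentene ring).
Ring C has one sp³ carbon, so it is not fully conjugated — not aromatic (cycloheptatriene).
Ring D is fully conjugated (every ring atom contributes a p orbital); 3 ring double bonds give 6 π electrons. Since 6 = 4n+2 (n=1), ring D is aromatic (pyridine).
Ring E has four sp³ carbons, so it is not fully conjugated — not aromatic (cyclohexene).
Aromatic: A, D. Total: 2.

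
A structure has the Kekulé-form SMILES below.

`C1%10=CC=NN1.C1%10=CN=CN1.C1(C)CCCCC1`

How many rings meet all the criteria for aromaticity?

2

The SMILES encodes a five-membered ring with two adjacent nitrogens (one bearing H, one in a double bond) and two double bonds; a five-membered ring with nitrogens at positions 1 and 3 (one bearing H, one in a C=N bond) and two double bonds; a six-membered saturated carbon ring.
The 5-membered ring with two adjacent nitrogens (one N–H, one =N–) is fully conjugated (every ring atom contributes a p orbital); 2 ring double bonds (4 π electrons) plus a heteroatom lone pair (2) give 6 π electrons. 6 = 4(1)+2, so it is aromatic (pyrazole).
The 5-membered ring with two nitrogens (one N–H, one =N–) has a continuous p-orbital overlap around the ring; 2 ring double bonds (4 π electrons) plus a heteroatom lone pair (2) give 6 π electrons. That satisfies 4n+2 with n=1, so it is aromatic (imidazole).
The 6-membered ring has only sp³ atoms, so it is not fully conjugated — not aromatic (cyclohexane).
2 of the 3 rings are aromatic. Total: 2.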